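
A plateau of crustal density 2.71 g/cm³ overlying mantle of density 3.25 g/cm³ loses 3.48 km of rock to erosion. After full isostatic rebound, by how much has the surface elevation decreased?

Rebound u = e ρ_c/ρ_m = 3.48 km × 2.71/3.25 = 2.902 km.
Net surface drop = e − u = 3.48 km − 2.902 km = e (ρ_m − ρ_c)/ρ_m = 0.578 km.

0.578 km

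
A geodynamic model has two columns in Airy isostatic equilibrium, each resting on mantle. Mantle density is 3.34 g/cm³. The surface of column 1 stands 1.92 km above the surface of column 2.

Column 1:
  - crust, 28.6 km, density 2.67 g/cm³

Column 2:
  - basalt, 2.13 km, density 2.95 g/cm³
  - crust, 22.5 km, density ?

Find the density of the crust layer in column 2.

2.81 g/cm³

Take the compensation level at the base of the deeper column (depth z_c below the surface of column 1) and equate Σ ρ_i t_i down to z_c; mantle fills any gap and the z_c terms cancel.
Column 1: 28.6×2.67 + (z_c − 28.6)×3.34
Column 2: 1.92×0 + 2.13×2.95 + 22.5×ρ + (z_c − 1.92 − 24.63)×3.34
The z_c×3.34 term appears on both sides and cancels. Collect the known terms of each column as K = Σ(ρt)_known − 3.34 × (depth of known layers): K_1 = 76.362 − 3.34×28.6 = −19.162; K_2 = 6.2835 − 3.34×(1.92 + 24.63) = −82.3935.
Balance: K_1 = K_2 + 22.5×ρ, so ρ = (K_1 − K_2)/22.5 = 63.2315/22.5 = 2.81 g/cm³.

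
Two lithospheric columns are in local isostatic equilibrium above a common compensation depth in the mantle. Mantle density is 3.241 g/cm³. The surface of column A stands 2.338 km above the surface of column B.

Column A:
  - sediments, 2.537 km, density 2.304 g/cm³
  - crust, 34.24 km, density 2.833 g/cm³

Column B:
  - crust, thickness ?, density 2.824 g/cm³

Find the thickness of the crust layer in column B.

21 km

Take the compensation level at the base of the deeper column (depth z_c below the surface of column A) and equate Σ ρ_i t_i down to z_c; mantle fills any gap and the z_c terms cancel.
Column A: 2.537×2.304 + 34.24×2.833 + (z_c − 36.777)×3.241
Column B: 2.338×0 + x×2.824 + (z_c − 2.338 − 0 − x)×3.241
The z_c×3.241 term appears on both sides and cancels. Collect the known terms of each column as K = Σ(ρt)_known − 3.241 × (depth of known layers): K_A = 102.847168 − 3.241×36.777 = −16.347089; K_B = 0 − 3.241×(2.338 + 0) = −7.577458.
Balance: K_A = K_B − x×(3.241 − 2.824), so x = (K_B − K_A)/(3.241 − 2.824) = 8.76963/0.417 = 21 km.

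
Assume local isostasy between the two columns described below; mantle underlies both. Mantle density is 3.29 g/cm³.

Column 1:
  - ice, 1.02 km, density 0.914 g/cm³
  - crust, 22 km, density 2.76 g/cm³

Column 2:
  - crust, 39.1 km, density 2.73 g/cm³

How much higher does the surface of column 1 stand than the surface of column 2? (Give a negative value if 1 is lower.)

For any compensation level in the mantle, the mantle terms cancel and isostasy reduces to e = (Σt_1 − Σt_2) − (Σ(ρt)_1 − Σ(ρt)_2) / ρ_m.
Σt_1 = 23.02 km; Σt_2 = 39.1 km; Σ(ρt)_1 = 61.65228; Σ(ρt)_2 = 106.743 (in km·g/cm³).
e = (23.02 − 39.1) − (61.65228 − 106.743) / 3.29 = −2.37 km.

−2.37 km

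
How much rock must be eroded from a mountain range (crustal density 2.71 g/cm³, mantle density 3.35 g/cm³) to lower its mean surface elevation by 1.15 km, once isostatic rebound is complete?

6.02 km

Net drop Δ = e − u = e − e ρ_c/ρ_m = e (ρ_m − ρ_c)/ρ_m.
e = Δ ρ_m/(ρ_m − ρ_c) = 1.15 km × 3.35/0.64 = 6.02 km.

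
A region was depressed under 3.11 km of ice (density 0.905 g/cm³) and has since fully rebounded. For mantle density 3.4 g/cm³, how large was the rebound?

Removing the load lets mantle flow back in; uplift u satisfies ρ_ice t = ρ_m u.
u = t ρ_ice/ρ_m = 3.11 km × 0.905/3.4 = 0.828 km.

0.828 km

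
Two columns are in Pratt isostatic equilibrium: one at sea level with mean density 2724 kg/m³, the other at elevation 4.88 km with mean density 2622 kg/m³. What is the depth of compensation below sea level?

ρ_ref D = ρ (D + h) → D (ρ_ref − ρ) = ρ h.
D = ρ h/(ρ_ref − ρ) = 2622 × 4.88 km/(2724 − 2622) = 125 km.

125 km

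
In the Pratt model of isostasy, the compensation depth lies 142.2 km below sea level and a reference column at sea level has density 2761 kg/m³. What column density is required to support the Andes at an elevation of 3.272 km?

2700 kg/m³

Pratt balance: ρ_ref D = ρ (D + h).
ρ = ρ_ref D/(D + h) = 2761 × 142.2 km/(142.2 km + 3.272 km) = 2700 kg/m³.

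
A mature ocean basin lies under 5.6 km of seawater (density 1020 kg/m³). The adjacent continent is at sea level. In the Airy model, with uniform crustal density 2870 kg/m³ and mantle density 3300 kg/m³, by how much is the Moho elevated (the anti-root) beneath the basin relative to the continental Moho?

For local isostatic compensation: replacing crust with seawater at the top is compensated by replacing crust with mantle at the base: d (ρ_c − ρ_w) = a (ρ_m − ρ_c).
a = d (ρ_c − ρ_w)/(ρ_m − ρ_c) = 5.6 km × 1850/430 = 24.1 km.

24.1 km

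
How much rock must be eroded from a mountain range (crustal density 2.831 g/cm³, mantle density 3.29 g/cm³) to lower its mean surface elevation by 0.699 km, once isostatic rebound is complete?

Net drop Δ = e − u = e − e ρ_c/ρ_m = e (ρ_m − ρ_c)/ρ_m.
e = Δ ρ_m/(ρ_m − ρ_c) = 0.699 km × 3.29/0.459 = 5.01 km.

5.01 km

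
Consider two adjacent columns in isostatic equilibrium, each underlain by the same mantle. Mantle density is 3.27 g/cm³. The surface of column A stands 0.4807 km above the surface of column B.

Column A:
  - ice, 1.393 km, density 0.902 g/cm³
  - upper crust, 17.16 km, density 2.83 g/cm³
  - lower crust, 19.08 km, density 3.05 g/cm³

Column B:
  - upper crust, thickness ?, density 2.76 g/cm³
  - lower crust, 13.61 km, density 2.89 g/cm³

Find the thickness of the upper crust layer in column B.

16.3 km

Take the compensation level at the base of the deeper column (depth z_c below the surface of column A) and equate Σ ρ_i t_i down to z_c; mantle fills any gap and the z_c terms cancel.
Column A: 1.393×0.902 + 17.16×2.83 + 19.08×3.05 + (z_c − 37.633)×3.27
Column B: 0.4807×0 + x×2.76 + 13.61×2.89 + (z_c − 0.4807 − 13.61 − x)×3.27
The z_c×3.27 term appears on both sides and cancels. Collect the known terms of each column as K = Σ(ρt)_known − 3.27 × (depth of known layers): K_A = 108.013286 − 3.27×37.633 = −15.046624; K_B = 39.3329 − 3.27×(0.4807 + 13.61) = −6.743689.
Balance: K_A = K_B − x×(3.27 − 2.76), so x = (K_B − K_A)/(3.27 − 2.76) = 8.30293/0.51 = 16.3 km.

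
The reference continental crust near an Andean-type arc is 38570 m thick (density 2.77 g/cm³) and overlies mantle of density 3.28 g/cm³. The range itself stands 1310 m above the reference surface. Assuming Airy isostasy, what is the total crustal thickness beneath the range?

47000 m

Root depth r = h ρ_c / (ρ_m − ρ_c) = 1310 m × 2.77 / 0.51 = 7115 m.
Total thickness = T + h + r = 38570 m + 1310 m + 7115 m = 47000 m.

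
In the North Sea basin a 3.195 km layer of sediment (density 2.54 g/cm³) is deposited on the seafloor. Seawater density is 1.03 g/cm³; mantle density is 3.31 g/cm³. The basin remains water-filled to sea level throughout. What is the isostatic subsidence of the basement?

2.12 km

Submarine loading: the sediment displaces seawater, and the subsidence is in turn flooded, so s (ρ_m − ρ_w) = t (ρ_sed − ρ_w).
s = 3.195 km × (2.54 − 1.03) / (3.31 − 1.03) = 2.12 km.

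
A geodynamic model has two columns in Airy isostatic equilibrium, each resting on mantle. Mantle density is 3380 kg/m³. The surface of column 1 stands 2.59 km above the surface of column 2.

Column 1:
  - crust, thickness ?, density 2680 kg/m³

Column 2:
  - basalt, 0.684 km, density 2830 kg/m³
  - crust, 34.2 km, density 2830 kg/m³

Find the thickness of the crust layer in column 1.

Take the compensation level at the base of the deeper column (depth z_c below the surface of column 1) and equate Σ ρ_i t_i down to z_c; mantle fills any gap and the z_c terms cancel.
Column 1: x×2680 + (z_c − 0 − x)×3380
Column 2: 2.59×0 + 0.684×2830 + 34.2×2830 + (z_c − 2.59 − 34.884)×3380
The z_c×3380 term appears on both sides and cancels. Collect the known terms of each column as K = Σ(ρt)_known − 3380 × (depth of known layers): K_1 = 0 − 3380×0 = 0; K_2 = 98721.72 − 3380×(2.59 + 34.884) = −27940.4.
Balance: K_1 − x×(3380 − 2680) = K_2, so x = (K_1 − K_2)/(3380 − 2680) = 27940.4/700 = 39.9 km.

39.9 km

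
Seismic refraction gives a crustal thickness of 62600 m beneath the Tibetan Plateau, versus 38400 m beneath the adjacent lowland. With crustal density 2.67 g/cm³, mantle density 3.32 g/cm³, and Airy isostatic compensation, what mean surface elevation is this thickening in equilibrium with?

Excess crust Δ = 62600 m − 38400 m = 24200 m, split between elevation h and root r with h + r = Δ.
Airy balance ρ_c h = (ρ_m − ρ_c) r gives r = h ρ_c/(ρ_m − ρ_c), so h (1 + ρ_c/(ρ_m − ρ_c)) = Δ, i.e. h = Δ (ρ_m − ρ_c)/ρ_m.
h = 24200 m × 0.65/3.32 = 4740 m.

4740 m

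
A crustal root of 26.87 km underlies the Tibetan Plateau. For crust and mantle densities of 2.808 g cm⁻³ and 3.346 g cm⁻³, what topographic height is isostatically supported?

5.15 km

Isostatic balance requires: ρ_c h = (ρ_m − ρ_c) r.
h = r (ρ_m − ρ_c) / ρ_c = 26.87 km × (3.346 − 2.808) / 2.808 = 5.15 km.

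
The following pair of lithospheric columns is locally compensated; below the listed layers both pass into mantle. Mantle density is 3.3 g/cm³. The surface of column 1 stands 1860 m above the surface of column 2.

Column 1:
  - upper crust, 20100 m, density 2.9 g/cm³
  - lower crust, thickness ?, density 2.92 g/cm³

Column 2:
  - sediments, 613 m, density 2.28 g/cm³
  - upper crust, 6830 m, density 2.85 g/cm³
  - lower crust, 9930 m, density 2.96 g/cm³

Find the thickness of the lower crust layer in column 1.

Take the compensation level at the base of the deeper column (depth z_c below the surface of column 1) and equate Σ ρ_i t_i down to z_c; mantle fills any gap and the z_c terms cancel.
Column 1: 20100×2.9 + x×2.92 + (z_c − 20100 − x)×3.3
Column 2: 1860×0 + 613×2.28 + 6830×2.85 + 9930×2.96 + (z_c − 1860 − 17373)×3.3
The z_c×3.3 term appears on both sides and cancels. Collect the known terms of each column as K = Σ(ρt)_known − 3.3 × (depth of known layers): K_1 = 58290 − 3.3×20100 = −8040; K_2 = 50255.94 − 3.3×(1860 + 17373) = −13212.96.
Balance: K_1 − x×(3.3 − 2.92) = K_2, so x = (K_1 − K_2)/(3.3 − 2.92) = 5172.96/0.38 = 13600 m.

13600 m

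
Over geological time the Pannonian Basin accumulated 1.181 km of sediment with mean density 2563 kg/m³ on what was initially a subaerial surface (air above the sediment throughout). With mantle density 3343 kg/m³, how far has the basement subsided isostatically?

Subaerial load: s = t ρ_sed / ρ_m = 1.181 km × 2563/3343 = 0.905 km.

0.905 km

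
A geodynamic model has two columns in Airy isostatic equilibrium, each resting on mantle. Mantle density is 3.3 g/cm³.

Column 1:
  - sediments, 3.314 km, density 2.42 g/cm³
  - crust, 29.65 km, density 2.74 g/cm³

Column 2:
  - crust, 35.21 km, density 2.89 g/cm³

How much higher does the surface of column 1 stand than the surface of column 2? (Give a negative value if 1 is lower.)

1.54 km

For any compensation level in the mantle, the mantle terms cancel and isostasy reduces to e = (Σt_1 − Σt_2) − (Σ(ρt)_1 − Σ(ρt)_2) / ρ_m.
Σt_1 = 32.964 km; Σt_2 = 35.21 km; Σ(ρt)_1 = 89.26088; Σ(ρt)_2 = 101.7569 (in km·g/cm³).
e = (32.964 − 35.21) − (89.26088 − 101.7569) / 3.3 = 1.54 km.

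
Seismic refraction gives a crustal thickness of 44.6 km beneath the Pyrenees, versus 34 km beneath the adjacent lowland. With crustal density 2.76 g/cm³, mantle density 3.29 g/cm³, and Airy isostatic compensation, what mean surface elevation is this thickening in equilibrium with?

1.71 km

Excess crust Δ = 44.6 km − 34 km = 10.6 km, split between elevation h and root r with h + r = Δ.
Airy balance ρ_c h = (ρ_m − ρ_c) r gives r = h ρ_c/(ρ_m − ρ_c), so h (1 + ρ_c/(ρ_m − ρ_c)) = Δ, i.e. h = Δ (ρ_m − ρ_c)/ρ_m.
h = 10.6 km × 0.53/3.29 = 1.71 km.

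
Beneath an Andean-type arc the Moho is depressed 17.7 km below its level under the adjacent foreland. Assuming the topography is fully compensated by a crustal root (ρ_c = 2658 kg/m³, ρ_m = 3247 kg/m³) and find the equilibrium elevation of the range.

Isostatic balance requires: ρ_c h = (ρ_m − ρ_c) r.
h = r (ρ_m − ρ_c) / ρ_c = 17.7 km × (3247 − 2658) / 2658 = 3.92 km.

3.92 km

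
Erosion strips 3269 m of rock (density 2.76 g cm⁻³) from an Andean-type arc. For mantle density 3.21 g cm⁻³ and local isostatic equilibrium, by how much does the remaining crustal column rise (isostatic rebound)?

2810 m

Unloading: uplift u = e ρ_c/ρ_m = 3269 m × 2.76/3.21 = 2810 m.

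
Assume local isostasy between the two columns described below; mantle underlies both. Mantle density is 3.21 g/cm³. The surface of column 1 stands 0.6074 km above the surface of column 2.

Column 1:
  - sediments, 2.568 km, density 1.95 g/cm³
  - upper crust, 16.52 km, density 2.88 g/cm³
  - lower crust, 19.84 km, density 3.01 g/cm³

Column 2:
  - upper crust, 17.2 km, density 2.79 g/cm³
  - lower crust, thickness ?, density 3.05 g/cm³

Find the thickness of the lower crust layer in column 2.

21.8 km

Take the compensation level at the base of the deeper column (depth z_c below the surface of column 1) and equate Σ ρ_i t_i down to z_c; mantle fills any gap and the z_c terms cancel.
Column 1: 2.568×1.95 + 16.52×2.88 + 19.84×3.01 + (z_c − 38.928)×3.21
Column 2: 0.6074×0 + 17.2×2.79 + x×3.05 + (z_c − 0.6074 − 17.2 − x)×3.21
The z_c×3.21 term appears on both sides and cancels. Collect the known terms of each column as K = Σ(ρt)_known − 3.21 × (depth of known layers): K_1 = 112.3036 − 3.21×38.928 = −12.65528; K_2 = 47.988 − 3.21×(0.6074 + 17.2) = −9.173754.
Balance: K_1 = K_2 − x×(3.21 − 3.05), so x = (K_2 − K_1)/(3.21 − 3.05) = 3.48153/0.16 = 21.8 km.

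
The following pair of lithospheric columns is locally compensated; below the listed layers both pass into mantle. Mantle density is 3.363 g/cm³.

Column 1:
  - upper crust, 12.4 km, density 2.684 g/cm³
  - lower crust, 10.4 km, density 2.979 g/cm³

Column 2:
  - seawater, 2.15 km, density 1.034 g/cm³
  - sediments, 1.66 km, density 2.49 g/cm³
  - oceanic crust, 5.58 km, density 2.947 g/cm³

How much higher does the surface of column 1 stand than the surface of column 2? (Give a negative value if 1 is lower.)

1.08 km

For any compensation level in the mantle, the mantle terms cancel and isostasy reduces to e = (Σt_1 − Σt_2) − (Σ(ρt)_1 − Σ(ρt)_2) / ρ_m.
Σt_1 = 22.8 km; Σt_2 = 9.39 km; Σ(ρt)_1 = 64.2632; Σ(ρt)_2 = 22.80076 (in km·g/cm³).
e = (22.8 − 9.39) − (64.2632 − 22.80076) / 3.363 = 1.08 km.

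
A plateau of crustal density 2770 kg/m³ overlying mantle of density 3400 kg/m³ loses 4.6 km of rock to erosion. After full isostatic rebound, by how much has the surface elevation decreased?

Rebound u = e ρ_c/ρ_m = 4.6 km × 2770/3400 = 3.748 km.
Net surface drop = e − u = 4.6 km − 3.748 km = e (ρ_m − ρ_c)/ρ_m = 0.852 km.

0.852 km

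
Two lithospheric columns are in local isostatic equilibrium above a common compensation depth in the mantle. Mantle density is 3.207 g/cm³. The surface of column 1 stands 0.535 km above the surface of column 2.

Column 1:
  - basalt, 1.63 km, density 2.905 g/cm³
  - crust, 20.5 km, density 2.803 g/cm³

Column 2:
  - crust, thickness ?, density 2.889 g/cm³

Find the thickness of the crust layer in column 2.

Take the compensation level at the base of the deeper column (depth z_c below the surface of column 1) and equate Σ ρ_i t_i down to z_c; mantle fills any gap and the z_c terms cancel.
Column 1: 1.63×2.905 + 20.5×2.803 + (z_c − 22.13)×3.207
Column 2: 0.535×0 + x×2.889 + (z_c − 0.535 − 0 − x)×3.207
The z_c×3.207 term appears on both sides and cancels. Collect the known terms of each column as K = Σ(ρt)_known − 3.207 × (depth of known layers): K_1 = 62.19665 − 3.207×22.13 = −8.77426; K_2 = 0 − 3.207×(0.535 + 0) = −1.715745.
Balance: K_1 = K_2 − x×(3.207 − 2.889), so x = (K_2 − K_1)/(3.207 − 2.889) = 7.05851/0.318 = 22.2 km.

22.2 km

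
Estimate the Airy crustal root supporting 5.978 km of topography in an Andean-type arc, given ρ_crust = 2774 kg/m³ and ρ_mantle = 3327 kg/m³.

30 km

In Airy isostatic equilibrium: the weight of the topography is balanced by the buoyancy of the root, ρ_c h = (ρ_m − ρ_c) r.
r = h · ρ_c / (ρ_m − ρ_c) = 5.978 km × 2774 / (3327 − 2774) = 30 km.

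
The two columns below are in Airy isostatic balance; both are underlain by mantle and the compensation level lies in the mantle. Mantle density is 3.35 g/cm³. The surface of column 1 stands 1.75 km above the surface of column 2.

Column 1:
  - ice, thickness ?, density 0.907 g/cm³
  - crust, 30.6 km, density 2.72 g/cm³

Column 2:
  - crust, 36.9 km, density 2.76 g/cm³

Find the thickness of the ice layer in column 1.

Take the compensation level at the base of the deeper column (depth z_c below the surface of column 1) and equate Σ ρ_i t_i down to z_c; mantle fills any gap and the z_c terms cancel.
Column 1: x×0.907 + 30.6×2.72 + (z_c − 30.6 − x)×3.35
Column 2: 1.75×0 + 36.9×2.76 + (z_c − 1.75 − 36.9)×3.35
The z_c×3.35 term appears on both sides and cancels. Collect the known terms of each column as K = Σ(ρt)_known − 3.35 × (depth of known layers): K_1 = 83.232 − 3.35×30.6 = −19.278; K_2 = 101.844 − 3.35×(1.75 + 36.9) = −27.6335.
Balance: K_1 − x×(3.35 − 0.907) = K_2, so x = (K_1 − K_2)/(3.35 − 0.907) = 8.3555/2.443 = 3.42 km.

3.42 km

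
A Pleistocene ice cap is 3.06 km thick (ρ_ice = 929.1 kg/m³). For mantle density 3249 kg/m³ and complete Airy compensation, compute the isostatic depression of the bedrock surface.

0.875 km

Balancing pressure at the compensation depth: the ice load ρ_ice t is balanced by mantle displaced below, ρ_m s.
s = t ρ_ice / ρ_m = 3.06 km × 929.1/3249 = 0.875 km.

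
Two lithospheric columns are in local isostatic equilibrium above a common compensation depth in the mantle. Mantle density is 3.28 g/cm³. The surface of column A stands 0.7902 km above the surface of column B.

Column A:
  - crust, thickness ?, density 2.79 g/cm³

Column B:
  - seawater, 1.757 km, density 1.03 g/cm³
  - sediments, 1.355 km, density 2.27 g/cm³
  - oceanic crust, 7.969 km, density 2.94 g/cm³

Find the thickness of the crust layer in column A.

Take the compensation level at the base of the deeper column (depth z_c below the surface of column A) and equate Σ ρ_i t_i down to z_c; mantle fills any gap and the z_c terms cancel.
Column A: x×2.79 + (z_c − 0 − x)×3.28
Column B: 0.7902×0 + 1.757×1.03 + 1.355×2.27 + 7.969×2.94 + (z_c − 0.7902 − 11.081)×3.28
The z_c×3.28 term appears on both sides and cancels. Collect the known terms of each column as K = Σ(ρt)_known − 3.28 × (depth of known layers): K_A = 0 − 3.28×0 = 0; K_B = 28.31442 − 3.28×(0.7902 + 11.081) = −10.623116.
Balance: K_A − x×(3.28 − 2.79) = K_B, so x = (K_A − K_B)/(3.28 − 2.79) = 10.6231/0.49 = 21.7 km.

21.7 km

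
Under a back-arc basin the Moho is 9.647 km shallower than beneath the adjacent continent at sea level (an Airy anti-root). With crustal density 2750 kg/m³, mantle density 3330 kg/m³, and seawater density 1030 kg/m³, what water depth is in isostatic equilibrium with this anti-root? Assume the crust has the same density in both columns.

3.25 km

Replacing a thickness d of crust by seawater at the top must be balanced by replacing crust with mantle at the base: d (ρ_c − ρ_w) = a (ρ_m − ρ_c).
d = a (ρ_m − ρ_c)/(ρ_c − ρ_w) = 9.647 km × 580/1720 = 3.25 km.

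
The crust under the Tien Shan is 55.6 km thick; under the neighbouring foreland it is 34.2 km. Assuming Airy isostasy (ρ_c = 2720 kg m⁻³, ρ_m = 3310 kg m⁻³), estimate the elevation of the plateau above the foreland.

3.81 km

Excess crust Δ = 55.6 km − 34.2 km = 21.4 km, split between elevation h and root r with h + r = Δ.
Airy balance ρ_c h = (ρ_m − ρ_c) r gives r = h ρ_c/(ρ_m − ρ_c), so h (1 + ρ_c/(ρ_m − ρ_c)) = Δ, i.e. h = Δ (ρ_m − ρ_c)/ρ_m.
h = 21.4 km × 590/3310 = 3.81 km.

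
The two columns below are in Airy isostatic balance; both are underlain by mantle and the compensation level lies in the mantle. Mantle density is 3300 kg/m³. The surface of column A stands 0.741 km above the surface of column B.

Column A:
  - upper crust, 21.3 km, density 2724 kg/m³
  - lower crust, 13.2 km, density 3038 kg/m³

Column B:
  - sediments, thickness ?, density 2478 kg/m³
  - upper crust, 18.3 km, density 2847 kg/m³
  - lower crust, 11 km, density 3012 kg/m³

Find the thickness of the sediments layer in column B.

2.22 km

Take the compensation level at the base of the deeper column (depth z_c below the surface of column A) and equate Σ ρ_i t_i down to z_c; mantle fills any gap and the z_c terms cancel.
Column A: 21.3×2724 + 13.2×3038 + (z_c − 34.5)×3300
Column B: 0.741×0 + x×2478 + 18.3×2847 + 11×3012 + (z_c − 0.741 − 29.3 − x)×3300
The z_c×3300 term appears on both sides and cancels. Collect the known terms of each column as K = Σ(ρt)_known − 3300 × (depth of known layers): K_A = 98122.8 − 3300×34.5 = −15727.2; K_B = 85232.1 − 3300×(0.741 + 29.3) = −13903.2.
Balance: K_A = K_B − x×(3300 − 2478), so x = (K_B − K_A)/(3300 − 2478) = 1824/822 = 2.22 km.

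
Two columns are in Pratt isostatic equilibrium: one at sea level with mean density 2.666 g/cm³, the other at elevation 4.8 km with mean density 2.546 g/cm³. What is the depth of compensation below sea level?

ρ_ref D = ρ (D + h) → D (ρ_ref − ρ) = ρ h.
D = ρ h/(ρ_ref − ρ) = 2.546 × 4.8 km/(2.666 − 2.546) = 102 km.

102 km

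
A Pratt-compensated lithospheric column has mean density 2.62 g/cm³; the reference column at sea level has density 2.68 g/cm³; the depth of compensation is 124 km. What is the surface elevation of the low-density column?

ρ_ref D = ρ (D + h) → h = D (ρ_ref − ρ)/ρ.
h = 124 km × (2.68 − 2.62)/2.62 = 2.84 km.

2.84 km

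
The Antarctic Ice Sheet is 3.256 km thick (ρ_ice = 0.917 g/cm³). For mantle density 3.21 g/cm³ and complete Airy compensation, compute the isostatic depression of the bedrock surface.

0.93 km

Isostatic balance requires: the ice load ρ_ice t is balanced by mantle displaced below, ρ_m s.
s = t ρ_ice / ρ_m = 3.256 km × 0.917/3.21 = 0.93 km.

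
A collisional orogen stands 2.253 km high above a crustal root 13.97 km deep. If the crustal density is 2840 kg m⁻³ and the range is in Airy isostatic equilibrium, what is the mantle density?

3300 kg m⁻³

Airy balance: ρ_c h = (ρ_m − ρ_c) r → ρ_m = ρ_c (1 + h/r).
ρ_m = 2840 × (1 + 2.253 km/13.97 km) = 3300 kg m⁻³.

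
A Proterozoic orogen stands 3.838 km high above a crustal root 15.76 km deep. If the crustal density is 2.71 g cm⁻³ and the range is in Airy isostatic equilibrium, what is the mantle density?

3.37 g cm⁻³

Airy balance: ρ_c h = (ρ_m − ρ_c) r → ρ_m = ρ_c (1 + h/r).
ρ_m = 2.71 × (1 + 3.838 km/15.76 km) = 3.37 g cm⁻³.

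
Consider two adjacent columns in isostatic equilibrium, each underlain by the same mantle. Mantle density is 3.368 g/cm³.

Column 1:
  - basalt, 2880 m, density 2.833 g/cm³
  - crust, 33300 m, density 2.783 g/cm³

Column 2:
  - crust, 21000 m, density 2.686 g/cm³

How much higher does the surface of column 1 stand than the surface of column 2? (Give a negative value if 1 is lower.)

1990 m

For any compensation level in the mantle, the mantle terms cancel and isostasy reduces to e = (Σt_1 − Σt_2) − (Σ(ρt)_1 − Σ(ρt)_2) / ρ_m.
Σt_1 = 36180 m; Σt_2 = 21000 m; Σ(ρt)_1 = 100832.94; Σ(ρt)_2 = 56406 (in m·g/cm³).
e = (36180 − 21000) − (100832.94 − 56406) / 3.368 = 1990 m.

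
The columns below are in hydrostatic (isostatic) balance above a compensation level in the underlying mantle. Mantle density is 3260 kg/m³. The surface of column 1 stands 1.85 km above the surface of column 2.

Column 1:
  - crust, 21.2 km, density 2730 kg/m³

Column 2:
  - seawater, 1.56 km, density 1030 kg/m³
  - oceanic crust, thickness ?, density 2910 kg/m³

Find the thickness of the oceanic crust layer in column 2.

Take the compensation level at the base of the deeper column (depth z_c below the surface of column 1) and equate Σ ρ_i t_i down to z_c; mantle fills any gap and the z_c terms cancel.
Column 1: 21.2×2730 + (z_c − 21.2)×3260
Column 2: 1.85×0 + 1.56×1030 + x×2910 + (z_c − 1.85 − 1.56 − x)×3260
The z_c×3260 term appears on both sides and cancels. Collect the known terms of each column as K = Σ(ρt)_known − 3260 × (depth of known layers): K_1 = 57876 − 3260×21.2 = −11236; K_2 = 1606.8 − 3260×(1.85 + 1.56) = −9509.8.
Balance: K_1 = K_2 − x×(3260 − 2910), so x = (K_2 − K_1)/(3260 − 2910) = 1726.2/350 = 4.93 km.

4.93 km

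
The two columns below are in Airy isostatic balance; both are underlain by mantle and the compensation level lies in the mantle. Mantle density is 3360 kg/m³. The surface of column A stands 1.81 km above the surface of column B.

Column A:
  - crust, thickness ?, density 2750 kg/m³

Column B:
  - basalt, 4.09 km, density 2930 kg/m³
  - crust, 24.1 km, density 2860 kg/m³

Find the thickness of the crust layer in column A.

32.6 km

Take the compensation level at the base of the deeper column (depth z_c below the surface of column A) and equate Σ ρ_i t_i down to z_c; mantle fills any gap and the z_c terms cancel.
Column A: x×2750 + (z_c − 0 − x)×3360
Column B: 1.81×0 + 4.09×2930 + 24.1×2860 + (z_c − 1.81 − 28.19)×3360
The z_c×3360 term appears on both sides and cancels. Collect the known terms of each column as K = Σ(ρt)_known − 3360 × (depth of known layers): K_A = 0 − 3360×0 = 0; K_B = 80909.7 − 3360×(1.81 + 28.19) = −19890.3.
Balance: K_A − x×(3360 − 2750) = K_B, so x = (K_A − K_B)/(3360 − 2750) = 19890.3/610 = 32.6 km.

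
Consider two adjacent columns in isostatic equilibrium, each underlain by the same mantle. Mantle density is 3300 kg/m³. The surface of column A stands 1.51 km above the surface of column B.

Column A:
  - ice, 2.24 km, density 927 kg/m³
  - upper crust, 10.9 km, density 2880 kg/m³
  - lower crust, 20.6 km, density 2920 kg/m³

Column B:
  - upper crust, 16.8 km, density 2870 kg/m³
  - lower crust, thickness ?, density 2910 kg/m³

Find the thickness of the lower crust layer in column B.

14.1 km

Take the compensation level at the base of the deeper column (depth z_c below the surface of column A) and equate Σ ρ_i t_i down to z_c; mantle fills any gap and the z_c terms cancel.
Column A: 2.24×927 + 10.9×2880 + 20.6×2920 + (z_c − 33.74)×3300
Column B: 1.51×0 + 16.8×2870 + x×2910 + (z_c − 1.51 − 16.8 − x)×3300
The z_c×3300 term appears on both sides and cancels. Collect the known terms of each column as K = Σ(ρt)_known − 3300 × (depth of known layers): K_A = 93620.48 − 3300×33.74 = −17721.52; K_B = 48216 − 3300×(1.51 + 16.8) = −12207.
Balance: K_A = K_B − x×(3300 − 2910), so x = (K_B − K_A)/(3300 − 2910) = 5514.52/390 = 14.1 km.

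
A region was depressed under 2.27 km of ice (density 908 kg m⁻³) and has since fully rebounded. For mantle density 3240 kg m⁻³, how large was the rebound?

0.636 km

Removing the load lets mantle flow back in; uplift u satisfies ρ_ice t = ρ_m u.
u = t ρ_ice/ρ_m = 2.27 km × 908/3240 = 0.636 km.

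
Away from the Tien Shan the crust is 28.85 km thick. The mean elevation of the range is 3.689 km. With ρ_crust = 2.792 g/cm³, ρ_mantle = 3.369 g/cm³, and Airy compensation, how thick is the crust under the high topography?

50.4 km

Root depth r = h ρ_c / (ρ_m − ρ_c) = 3.689 km × 2.792 / 0.577 = 17.85 km.
Total thickness = T + h + r = 28.85 km + 3.689 km + 17.85 km = 50.4 km.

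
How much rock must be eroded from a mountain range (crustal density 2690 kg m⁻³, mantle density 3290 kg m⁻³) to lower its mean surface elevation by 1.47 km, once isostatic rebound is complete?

8.06 km

Net drop Δ = e − u = e − e ρ_c/ρ_m = e (ρ_m − ρ_c)/ρ_m.
e = Δ ρ_m/(ρ_m − ρ_c) = 1.47 km × 3290/600 = 8.06 km.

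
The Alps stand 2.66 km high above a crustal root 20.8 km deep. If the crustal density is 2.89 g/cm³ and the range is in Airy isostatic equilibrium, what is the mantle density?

3.26 g/cm³

Airy balance: ρ_c h = (ρ_m − ρ_c) r → ρ_m = ρ_c (1 + h/r).
ρ_m = 2.89 × (1 + 2.66 km/20.8 km) = 3.26 g/cm³.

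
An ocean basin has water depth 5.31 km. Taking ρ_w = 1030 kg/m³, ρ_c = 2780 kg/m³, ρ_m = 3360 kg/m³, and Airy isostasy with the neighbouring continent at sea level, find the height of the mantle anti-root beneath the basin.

For local isostatic compensation: replacing crust with seawater at the top is compensated by replacing crust with mantle at the base: d (ρ_c − ρ_w) = a (ρ_m − ρ_c).
a = d (ρ_c − ρ_w)/(ρ_m − ρ_c) = 5.31 km × 1750/580 = 16 km.

16 km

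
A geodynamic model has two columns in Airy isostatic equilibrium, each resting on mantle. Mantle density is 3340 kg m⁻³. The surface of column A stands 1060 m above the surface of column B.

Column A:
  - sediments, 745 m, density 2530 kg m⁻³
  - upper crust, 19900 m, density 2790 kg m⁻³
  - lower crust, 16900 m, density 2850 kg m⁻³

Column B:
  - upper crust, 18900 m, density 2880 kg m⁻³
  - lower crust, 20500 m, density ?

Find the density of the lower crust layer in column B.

2970 kg m⁻³

Take the compensation level at the base of the deeper column (depth z_c below the surface of column A) and equate Σ ρ_i t_i down to z_c; mantle fills any gap and the z_c terms cancel.
Column A: 745×2530 + 19900×2790 + 16900×2850 + (z_c − 37545)×3340
Column B: 1060×0 + 18900×2880 + 20500×ρ + (z_c − 1060 − 39400)×3340
The z_c×3340 term appears on both sides and cancels. Collect the known terms of each column as K = Σ(ρt)_known − 3340 × (depth of known layers): K_A = 105570850 − 3340×37545 = −19829450; K_B = 54432000 − 3340×(1060 + 39400) = −80704400.
Balance: K_A = K_B + 20500×ρ, so ρ = (K_A − K_B)/20500 = 60875000/20500 = 2970 kg m⁻³.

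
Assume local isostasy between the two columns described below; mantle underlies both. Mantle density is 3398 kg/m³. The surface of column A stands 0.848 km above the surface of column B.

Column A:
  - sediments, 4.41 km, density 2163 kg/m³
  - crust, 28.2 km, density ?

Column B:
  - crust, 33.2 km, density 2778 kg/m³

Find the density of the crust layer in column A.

Take the compensation level at the base of the deeper column (depth z_c below the surface of column A) and equate Σ ρ_i t_i down to z_c; mantle fills any gap and the z_c terms cancel.
Column A: 4.41×2163 + 28.2×ρ + (z_c − 32.61)×3398
Column B: 0.848×0 + 33.2×2778 + (z_c − 0.848 − 33.2)×3398
The z_c×3398 term appears on both sides and cancels. Collect the known terms of each column as K = Σ(ρt)_known − 3398 × (depth of known layers): K_A = 9538.83 − 3398×32.61 = −101269.95; K_B = 92229.6 − 3398×(0.848 + 33.2) = −23465.504.
Balance: K_A + 28.2×ρ = K_B, so ρ = (K_B − K_A)/28.2 = 77804.4/28.2 = 2760 kg/m³.

2760 kg/m³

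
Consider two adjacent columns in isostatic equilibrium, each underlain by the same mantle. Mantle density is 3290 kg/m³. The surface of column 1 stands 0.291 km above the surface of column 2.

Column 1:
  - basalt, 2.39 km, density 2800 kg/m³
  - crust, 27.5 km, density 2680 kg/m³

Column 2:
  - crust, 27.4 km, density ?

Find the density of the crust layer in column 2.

Take the compensation level at the base of the deeper column (depth z_c below the surface of column 1) and equate Σ ρ_i t_i down to z_c; mantle fills any gap and the z_c terms cancel.
Column 1: 2.39×2800 + 27.5×2680 + (z_c − 29.89)×3290
Column 2: 0.291×0 + 27.4×ρ + (z_c − 0.291 − 27.4)×3290
The z_c×3290 term appears on both sides and cancels. Collect the known terms of each column as K = Σ(ρt)_known − 3290 × (depth of known layers): K_1 = 80392 − 3290×29.89 = −17946.1; K_2 = 0 − 3290×(0.291 + 27.4) = −91103.39.
Balance: K_1 = K_2 + 27.4×ρ, so ρ = (K_1 − K_2)/27.4 = 73157.3/27.4 = 2670 kg/m³.

2670 kg/m³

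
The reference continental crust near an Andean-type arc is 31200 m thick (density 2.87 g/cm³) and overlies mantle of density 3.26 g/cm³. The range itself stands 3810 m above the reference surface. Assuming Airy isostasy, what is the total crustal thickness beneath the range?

63000 m

Root depth r = h ρ_c / (ρ_m − ρ_c) = 3810 m × 2.87 / 0.39 = 28040 m.
Total thickness = T + h + r = 31200 m + 3810 m + 28040 m = 63000 m.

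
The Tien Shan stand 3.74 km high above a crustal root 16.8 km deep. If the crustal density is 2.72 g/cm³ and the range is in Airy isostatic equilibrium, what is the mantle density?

3.33 g/cm³

Airy balance: ρ_c h = (ρ_m − ρ_c) r → ρ_m = ρ_c (1 + h/r).
ρ_m = 2.72 × (1 + 3.74 km/16.8 km) = 3.33 g/cm³.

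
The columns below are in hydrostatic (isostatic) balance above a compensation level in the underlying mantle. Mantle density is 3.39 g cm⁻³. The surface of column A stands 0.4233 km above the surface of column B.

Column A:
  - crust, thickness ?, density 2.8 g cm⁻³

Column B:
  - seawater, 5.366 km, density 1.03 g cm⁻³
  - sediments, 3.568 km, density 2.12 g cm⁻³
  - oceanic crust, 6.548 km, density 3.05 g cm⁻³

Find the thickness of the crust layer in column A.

Take the compensation level at the base of the deeper column (depth z_c below the surface of column A) and equate Σ ρ_i t_i down to z_c; mantle fills any gap and the z_c terms cancel.
Column A: x×2.8 + (z_c − 0 − x)×3.39
Column B: 0.4233×0 + 5.366×1.03 + 3.568×2.12 + 6.548×3.05 + (z_c − 0.4233 − 15.482)×3.39
The z_c×3.39 term appears on both sides and cancels. Collect the known terms of each column as K = Σ(ρt)_known − 3.39 × (depth of known layers): K_A = 0 − 3.39×0 = 0; K_B = 33.06254 − 3.39×(0.4233 + 15.482) = −20.856427.
Balance: K_A − x×(3.39 − 2.8) = K_B, so x = (K_A − K_B)/(3.39 − 2.8) = 20.8564/0.59 = 35.3 km.

35.3 km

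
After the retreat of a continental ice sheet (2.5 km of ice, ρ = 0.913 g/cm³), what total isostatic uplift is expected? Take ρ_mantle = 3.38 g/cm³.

0.675 km

Removing the load lets mantle flow back in; uplift u satisfies ρ_ice t = ρ_m u.
u = t ρ_ice/ρ_m = 2.5 km × 0.913/3.38 = 0.675 km.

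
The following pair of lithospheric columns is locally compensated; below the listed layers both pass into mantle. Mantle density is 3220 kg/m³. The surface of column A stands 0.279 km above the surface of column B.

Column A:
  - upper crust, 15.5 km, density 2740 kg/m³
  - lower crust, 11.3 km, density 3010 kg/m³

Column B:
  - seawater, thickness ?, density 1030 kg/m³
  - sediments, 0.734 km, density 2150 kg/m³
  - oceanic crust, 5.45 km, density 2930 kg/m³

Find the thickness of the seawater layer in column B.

2.99 km

Take the compensation level at the base of the deeper column (depth z_c below the surface of column A) and equate Σ ρ_i t_i down to z_c; mantle fills any gap and the z_c terms cancel.
Column A: 15.5×2740 + 11.3×3010 + (z_c − 26.8)×3220
Column B: 0.279×0 + x×1030 + 0.734×2150 + 5.45×2930 + (z_c − 0.279 − 6.184 − x)×3220
The z_c×3220 term appears on both sides and cancels. Collect the known terms of each column as K = Σ(ρt)_known − 3220 × (depth of known layers): K_A = 76483 − 3220×26.8 = −9813; K_B = 17546.6 − 3220×(0.279 + 6.184) = −3264.26.
Balance: K_A = K_B − x×(3220 − 1030), so x = (K_B − K_A)/(3220 − 1030) = 6548.74/2190 = 2.99 km.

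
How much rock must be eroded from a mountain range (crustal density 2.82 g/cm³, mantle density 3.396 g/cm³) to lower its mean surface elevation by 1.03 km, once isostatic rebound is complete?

Net drop Δ = e − u = e − e ρ_c/ρ_m = e (ρ_m − ρ_c)/ρ_m.
e = Δ ρ_m/(ρ_m − ρ_c) = 1.03 km × 3.396/0.576 = 6.07 km.

6.07 km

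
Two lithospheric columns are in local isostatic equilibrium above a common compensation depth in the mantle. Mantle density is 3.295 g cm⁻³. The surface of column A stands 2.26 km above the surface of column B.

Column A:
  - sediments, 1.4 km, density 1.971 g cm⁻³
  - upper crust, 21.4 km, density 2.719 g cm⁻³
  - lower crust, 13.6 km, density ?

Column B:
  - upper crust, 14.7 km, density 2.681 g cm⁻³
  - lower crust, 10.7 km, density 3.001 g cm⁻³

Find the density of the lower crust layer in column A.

2.9 g cm⁻³

Take the compensation level at the base of the deeper column (depth z_c below the surface of column A) and equate Σ ρ_i t_i down to z_c; mantle fills any gap and the z_c terms cancel.
Column A: 1.4×1.971 + 21.4×2.719 + 13.6×ρ + (z_c − 36.4)×3.295
Column B: 2.26×0 + 14.7×2.681 + 10.7×3.001 + (z_c − 2.26 − 25.4)×3.295
The z_c×3.295 term appears on both sides and cancels. Collect the known terms of each column as K = Σ(ρt)_known − 3.295 × (depth of known layers): K_A = 60.946 − 3.295×36.4 = −58.992; K_B = 71.5214 − 3.295×(2.26 + 25.4) = −19.6183.
Balance: K_A + 13.6×ρ = K_B, so ρ = (K_B − K_A)/13.6 = 39.3737/13.6 = 2.9 g cm⁻³.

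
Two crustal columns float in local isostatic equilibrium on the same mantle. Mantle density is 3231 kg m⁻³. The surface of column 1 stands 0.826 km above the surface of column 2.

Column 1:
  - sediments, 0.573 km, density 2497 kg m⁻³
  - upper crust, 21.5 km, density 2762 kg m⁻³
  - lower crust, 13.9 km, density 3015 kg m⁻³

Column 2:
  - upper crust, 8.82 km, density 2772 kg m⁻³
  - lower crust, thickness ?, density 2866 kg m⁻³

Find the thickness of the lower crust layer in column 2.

18.6 km

Take the compensation level at the base of the deeper column (depth z_c below the surface of column 1) and equate Σ ρ_i t_i down to z_c; mantle fills any gap and the z_c terms cancel.
Column 1: 0.573×2497 + 21.5×2762 + 13.9×3015 + (z_c − 35.973)×3231
Column 2: 0.826×0 + 8.82×2772 + x×2866 + (z_c − 0.826 − 8.82 − x)×3231
The z_c×3231 term appears on both sides and cancels. Collect the known terms of each column as K = Σ(ρt)_known − 3231 × (depth of known layers): K_1 = 102722.281 − 3231×35.973 = −13506.482; K_2 = 24449.04 − 3231×(0.826 + 8.82) = −6717.186.
Balance: K_1 = K_2 − x×(3231 − 2866), so x = (K_2 − K_1)/(3231 − 2866) = 6789.3/365 = 18.6 km.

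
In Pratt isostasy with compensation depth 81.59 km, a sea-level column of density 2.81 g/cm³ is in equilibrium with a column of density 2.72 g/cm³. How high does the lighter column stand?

ρ_ref D = ρ (D + h) → h = D (ρ_ref − ρ)/ρ.
h = 81.59 km × (2.81 − 2.72)/2.72 = 2.7 km.

2.7 km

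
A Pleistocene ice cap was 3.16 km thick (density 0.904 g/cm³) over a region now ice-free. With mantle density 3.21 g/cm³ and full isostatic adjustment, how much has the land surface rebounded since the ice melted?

Removing the load lets mantle flow back in; uplift u satisfies ρ_ice t = ρ_m u.
u = t ρ_ice/ρ_m = 3.16 km × 0.904/3.21 = 0.89 km.

0.89 km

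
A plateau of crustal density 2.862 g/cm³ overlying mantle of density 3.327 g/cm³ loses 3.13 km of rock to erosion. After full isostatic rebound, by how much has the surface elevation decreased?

0.437 km

Rebound u = e ρ_c/ρ_m = 3.13 km × 2.862/3.327 = 2.693 km.
Net surface drop = e − u = 3.13 km − 2.693 km = e (ρ_m − ρ_c)/ρ_m = 0.437 km.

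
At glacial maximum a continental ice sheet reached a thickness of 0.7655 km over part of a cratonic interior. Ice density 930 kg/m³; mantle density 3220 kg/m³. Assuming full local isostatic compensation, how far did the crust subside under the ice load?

0.221 km

Isostatic balance requires: the ice load ρ_ice t is balanced by mantle displaced below, ρ_m s.
s = t ρ_ice / ρ_m = 0.7655 km × 930/3220 = 0.221 km.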